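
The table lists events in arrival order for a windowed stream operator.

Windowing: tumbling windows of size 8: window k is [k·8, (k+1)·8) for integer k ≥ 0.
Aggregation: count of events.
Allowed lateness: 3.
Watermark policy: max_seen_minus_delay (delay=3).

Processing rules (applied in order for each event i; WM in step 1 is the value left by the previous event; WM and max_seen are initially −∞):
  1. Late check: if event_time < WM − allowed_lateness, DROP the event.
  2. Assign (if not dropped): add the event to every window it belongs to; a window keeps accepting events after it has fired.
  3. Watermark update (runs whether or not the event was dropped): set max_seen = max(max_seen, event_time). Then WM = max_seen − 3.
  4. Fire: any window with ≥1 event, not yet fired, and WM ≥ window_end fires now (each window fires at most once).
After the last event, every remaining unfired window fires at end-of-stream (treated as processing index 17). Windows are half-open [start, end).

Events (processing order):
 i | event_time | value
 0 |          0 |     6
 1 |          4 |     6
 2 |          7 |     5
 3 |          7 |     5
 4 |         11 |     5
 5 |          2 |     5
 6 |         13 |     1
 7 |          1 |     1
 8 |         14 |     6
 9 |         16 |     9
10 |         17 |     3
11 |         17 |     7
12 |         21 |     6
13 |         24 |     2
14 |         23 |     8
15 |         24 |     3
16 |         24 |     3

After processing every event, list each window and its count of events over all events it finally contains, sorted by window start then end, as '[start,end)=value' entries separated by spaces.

i=0 t=0 v=6: → [0,8); WM=-3
i=1 t=4 v=6: → [0,8); WM=1
i=2 t=7 v=5: → [0,8); WM=4
i=3 t=7 v=5: → [0,8); WM=4
i=4 t=11 v=5: → [8,16); WM=8; [0,8) fires=4
i=5 t=2 v=5: DROP (t<8-3); WM=8
i=6 t=13 v=1: → [8,16); WM=10
i=7 t=1 v=1: DROP (t<10-3); WM=10
i=8 t=14 v=6: → [8,16); WM=11
i=9 t=16 v=9: → [16,24); WM=13
i=10 t=17 v=3: → [16,24); WM=14
i=11 t=17 v=7: → [16,24); WM=14
i=12 t=21 v=6: → [16,24); WM=18; [8,16) fires=3
i=13 t=24 v=2: → [24,32); WM=21
i=14 t=23 v=8: → [16,24); WM=21
i=15 t=24 v=3: → [24,32); WM=21
i=16 t=24 v=3: → [24,32); WM=21

[0,8)=4 [8,16)=3 [16,24)=5 [24,32)=3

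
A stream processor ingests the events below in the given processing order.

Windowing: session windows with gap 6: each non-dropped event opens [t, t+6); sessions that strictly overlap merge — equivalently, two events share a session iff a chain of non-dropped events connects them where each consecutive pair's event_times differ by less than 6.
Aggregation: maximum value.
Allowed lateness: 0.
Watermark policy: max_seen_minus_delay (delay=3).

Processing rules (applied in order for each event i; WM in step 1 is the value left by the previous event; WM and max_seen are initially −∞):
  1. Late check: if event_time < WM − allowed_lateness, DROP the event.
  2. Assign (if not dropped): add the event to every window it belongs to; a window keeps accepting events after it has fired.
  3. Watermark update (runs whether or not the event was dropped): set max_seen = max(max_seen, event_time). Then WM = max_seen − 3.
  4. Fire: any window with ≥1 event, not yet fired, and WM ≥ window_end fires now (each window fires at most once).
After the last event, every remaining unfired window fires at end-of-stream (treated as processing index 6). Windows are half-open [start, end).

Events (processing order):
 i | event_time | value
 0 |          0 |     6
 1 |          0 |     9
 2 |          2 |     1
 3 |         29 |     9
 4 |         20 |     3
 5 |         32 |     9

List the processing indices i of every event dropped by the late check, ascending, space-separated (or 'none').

i=0 t=0 v=6: → [0,6); WM=-3
i=1 t=0 v=9: → [0,6); WM=-3
i=2 t=2 v=1: → [0,8); WM=-1
i=3 t=29 v=9: → [29,35); WM=26
i=4 t=20 v=3: DROP (t<26-0); WM=26
i=5 t=32 v=9: → [29,38); WM=29

4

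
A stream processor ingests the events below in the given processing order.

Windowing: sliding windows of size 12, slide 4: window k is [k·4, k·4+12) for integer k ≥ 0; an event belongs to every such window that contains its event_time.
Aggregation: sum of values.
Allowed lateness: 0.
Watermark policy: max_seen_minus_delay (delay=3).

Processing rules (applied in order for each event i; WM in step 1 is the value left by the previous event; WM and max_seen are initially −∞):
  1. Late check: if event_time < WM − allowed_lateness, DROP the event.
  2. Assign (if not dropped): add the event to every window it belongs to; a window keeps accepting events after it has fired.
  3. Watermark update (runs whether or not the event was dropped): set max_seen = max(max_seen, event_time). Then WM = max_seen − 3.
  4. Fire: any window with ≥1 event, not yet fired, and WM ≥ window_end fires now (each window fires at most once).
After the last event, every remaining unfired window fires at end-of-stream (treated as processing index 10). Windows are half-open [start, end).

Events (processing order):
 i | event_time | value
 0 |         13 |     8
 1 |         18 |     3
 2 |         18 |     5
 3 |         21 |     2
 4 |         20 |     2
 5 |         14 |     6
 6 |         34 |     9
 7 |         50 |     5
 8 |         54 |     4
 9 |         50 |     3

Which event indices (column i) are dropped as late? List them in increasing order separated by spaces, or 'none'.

i=0 t=13 v=8: → [12,24),[8,20),[4,16); WM=10
i=1 t=18 v=3: → [16,28),[12,24),[8,20); WM=15
i=2 t=18 v=5: → [16,28),[12,24),[8,20); WM=15
i=3 t=21 v=2: → [20,32),[16,28),[12,24); WM=18; [4,16) fires=8
i=4 t=20 v=2: → [20,32),[16,28),[12,24); WM=18
i=5 t=14 v=6: DROP (t<18-0); WM=18
i=6 t=34 v=9: → [32,44),[28,40),[24,36); WM=31; [8,20) fires=16 [12,24) fires=20 [16,28) fires=12
i=7 t=50 v=5: → [48,60),[44,56),[40,52); WM=47; [20,32) fires=4 [24,36) fires=9 [28,40) fires=9 [32,44) fires=9
i=8 t=54 v=4: → [52,64),[48,60),[44,56); WM=51
i=9 t=50 v=3: DROP (t<51-0); WM=51

5 9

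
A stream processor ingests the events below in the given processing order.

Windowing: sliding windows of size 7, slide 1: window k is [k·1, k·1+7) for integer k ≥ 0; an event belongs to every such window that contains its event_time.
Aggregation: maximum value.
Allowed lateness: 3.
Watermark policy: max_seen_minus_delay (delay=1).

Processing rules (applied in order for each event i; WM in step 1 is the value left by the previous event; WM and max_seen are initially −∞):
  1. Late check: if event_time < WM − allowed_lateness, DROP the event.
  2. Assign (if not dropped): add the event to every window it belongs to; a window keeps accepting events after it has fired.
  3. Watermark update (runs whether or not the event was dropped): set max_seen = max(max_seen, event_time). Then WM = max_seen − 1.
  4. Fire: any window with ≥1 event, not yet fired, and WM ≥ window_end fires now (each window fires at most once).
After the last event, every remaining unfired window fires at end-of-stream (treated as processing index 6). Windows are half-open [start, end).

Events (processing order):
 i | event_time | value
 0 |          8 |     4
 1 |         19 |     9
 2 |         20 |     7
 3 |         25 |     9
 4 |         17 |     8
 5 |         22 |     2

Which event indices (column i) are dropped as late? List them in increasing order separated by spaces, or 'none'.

i=0 t=8 v=4: → [8,15),[7,14),[6,13),[5,12),[4,11),[3,10),[2,9); WM=7
i=1 t=19 v=9: → [19,26),[18,25),[17,24),[16,23),[15,22),[14,21),[13,20); WM=18; [2,9) fires=4 [3,10) fires=4 [4,11) fires=4 [5,12) fires=4 [6,13) fires=4 [7,14) fires=4 [8,15) fires=4
i=2 t=20 v=7: → [20,27),[19,26),[18,25),[17,24),[16,23),[15,22),[14,21); WM=19
i=3 t=25 v=9: → [25,32),[24,31),[23,30),[22,29),[21,28),[20,27),[19,26); WM=24; [13,20) fires=9 [14,21) fires=9 [15,22) fires=9 [16,23) fires=9 [17,24) fires=9
i=4 t=17 v=8: DROP (t<24-3); WM=24
i=5 t=22 v=2: → [22,29),[21,28),[20,27),[19,26),[18,25),[17,24),[16,23); WM=24

4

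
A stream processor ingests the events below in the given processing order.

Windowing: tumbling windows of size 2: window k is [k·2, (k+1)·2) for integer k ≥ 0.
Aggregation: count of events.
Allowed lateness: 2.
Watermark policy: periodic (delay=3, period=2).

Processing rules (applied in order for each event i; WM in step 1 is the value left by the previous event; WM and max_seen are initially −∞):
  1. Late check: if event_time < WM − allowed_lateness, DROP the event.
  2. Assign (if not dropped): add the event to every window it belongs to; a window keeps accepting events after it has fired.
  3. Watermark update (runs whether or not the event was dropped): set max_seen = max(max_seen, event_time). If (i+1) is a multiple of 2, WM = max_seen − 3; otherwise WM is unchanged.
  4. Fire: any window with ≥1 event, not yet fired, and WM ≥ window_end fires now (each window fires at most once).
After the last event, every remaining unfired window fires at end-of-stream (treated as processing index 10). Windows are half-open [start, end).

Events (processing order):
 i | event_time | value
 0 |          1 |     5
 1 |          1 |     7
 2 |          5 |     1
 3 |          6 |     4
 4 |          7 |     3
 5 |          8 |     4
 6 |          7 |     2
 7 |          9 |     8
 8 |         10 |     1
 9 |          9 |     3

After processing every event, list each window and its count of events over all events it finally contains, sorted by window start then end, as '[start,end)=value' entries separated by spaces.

i=0 t=1 v=5: → [0,2); WM=−∞
i=1 t=1 v=7: → [0,2); WM=-2
i=2 t=5 v=1: → [4,6); WM=-2
i=3 t=6 v=4: → [6,8); WM=3; [0,2) fires=2
i=4 t=7 v=3: → [6,8); WM=3
i=5 t=8 v=4: → [8,10); WM=5
i=6 t=7 v=2: → [6,8); WM=5
i=7 t=9 v=8: → [8,10); WM=6; [4,6) fires=1
i=8 t=10 v=1: → [10,12); WM=6
i=9 t=9 v=3: → [8,10); WM=7

[0,2)=2 [4,6)=1 [6,8)=3 [8,10)=3 [10,12)=1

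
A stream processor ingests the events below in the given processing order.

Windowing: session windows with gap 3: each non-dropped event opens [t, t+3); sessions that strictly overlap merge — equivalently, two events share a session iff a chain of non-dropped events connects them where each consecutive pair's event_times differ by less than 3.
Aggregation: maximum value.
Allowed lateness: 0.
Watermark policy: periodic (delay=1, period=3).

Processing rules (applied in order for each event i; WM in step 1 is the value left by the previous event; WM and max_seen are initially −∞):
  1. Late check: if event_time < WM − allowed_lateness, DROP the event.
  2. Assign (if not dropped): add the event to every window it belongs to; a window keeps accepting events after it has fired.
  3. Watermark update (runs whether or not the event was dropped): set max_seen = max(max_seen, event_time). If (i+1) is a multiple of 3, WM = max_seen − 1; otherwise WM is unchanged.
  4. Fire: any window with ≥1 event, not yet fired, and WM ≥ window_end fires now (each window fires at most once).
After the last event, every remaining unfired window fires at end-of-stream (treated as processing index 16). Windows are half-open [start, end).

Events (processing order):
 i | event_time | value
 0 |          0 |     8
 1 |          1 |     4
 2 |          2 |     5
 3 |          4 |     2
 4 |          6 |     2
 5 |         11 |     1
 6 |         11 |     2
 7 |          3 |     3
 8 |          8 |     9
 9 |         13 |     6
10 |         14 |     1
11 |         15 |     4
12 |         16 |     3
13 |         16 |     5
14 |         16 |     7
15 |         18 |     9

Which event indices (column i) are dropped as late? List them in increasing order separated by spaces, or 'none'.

i=0 t=0 v=8: → [0,3); WM=−∞
i=1 t=1 v=4: → [0,4); WM=−∞
i=2 t=2 v=5: → [0,5); WM=1
i=3 t=4 v=2: → [0,7); WM=1
i=4 t=6 v=2: → [0,9); WM=1
i=5 t=11 v=1: → [11,14); WM=10
i=6 t=11 v=2: → [11,14); WM=10
i=7 t=3 v=3: DROP (t<10-0); WM=10
i=8 t=8 v=9: DROP (t<10-0); WM=10
i=9 t=13 v=6: → [11,16); WM=10
i=10 t=14 v=1: → [11,17); WM=10
i=11 t=15 v=4: → [11,18); WM=14
i=12 t=16 v=3: → [11,19); WM=14
i=13 t=16 v=5: → [11,19); WM=14
i=14 t=16 v=7: → [11,19); WM=15
i=15 t=18 v=9: → [11,21); WM=15

7 8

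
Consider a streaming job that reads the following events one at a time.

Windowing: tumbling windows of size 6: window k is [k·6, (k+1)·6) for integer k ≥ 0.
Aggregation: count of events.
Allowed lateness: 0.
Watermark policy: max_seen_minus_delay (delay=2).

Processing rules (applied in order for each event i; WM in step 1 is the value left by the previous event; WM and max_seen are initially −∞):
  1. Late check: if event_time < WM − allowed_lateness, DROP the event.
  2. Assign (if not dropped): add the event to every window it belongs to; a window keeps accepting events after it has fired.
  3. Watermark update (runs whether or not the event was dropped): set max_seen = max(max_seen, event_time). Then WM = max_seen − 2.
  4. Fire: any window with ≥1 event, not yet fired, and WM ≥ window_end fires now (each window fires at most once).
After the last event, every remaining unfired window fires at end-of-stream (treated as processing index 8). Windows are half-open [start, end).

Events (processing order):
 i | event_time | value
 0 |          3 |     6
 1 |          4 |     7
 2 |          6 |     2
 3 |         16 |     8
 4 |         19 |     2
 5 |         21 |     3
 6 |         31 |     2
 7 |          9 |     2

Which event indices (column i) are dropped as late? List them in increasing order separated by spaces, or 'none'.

i=0 t=3 v=6: → [0,6); WM=1
i=1 t=4 v=7: → [0,6); WM=2
i=2 t=6 v=2: → [6,12); WM=4
i=3 t=16 v=8: → [12,18); WM=14; [0,6) fires=2 [6,12) fires=1
i=4 t=19 v=2: → [18,24); WM=17
i=5 t=21 v=3: → [18,24); WM=19; [12,18) fires=1
i=6 t=31 v=2: → [30,36); WM=29; [18,24) fires=2
i=7 t=9 v=2: DROP (t<29-0); WM=29

7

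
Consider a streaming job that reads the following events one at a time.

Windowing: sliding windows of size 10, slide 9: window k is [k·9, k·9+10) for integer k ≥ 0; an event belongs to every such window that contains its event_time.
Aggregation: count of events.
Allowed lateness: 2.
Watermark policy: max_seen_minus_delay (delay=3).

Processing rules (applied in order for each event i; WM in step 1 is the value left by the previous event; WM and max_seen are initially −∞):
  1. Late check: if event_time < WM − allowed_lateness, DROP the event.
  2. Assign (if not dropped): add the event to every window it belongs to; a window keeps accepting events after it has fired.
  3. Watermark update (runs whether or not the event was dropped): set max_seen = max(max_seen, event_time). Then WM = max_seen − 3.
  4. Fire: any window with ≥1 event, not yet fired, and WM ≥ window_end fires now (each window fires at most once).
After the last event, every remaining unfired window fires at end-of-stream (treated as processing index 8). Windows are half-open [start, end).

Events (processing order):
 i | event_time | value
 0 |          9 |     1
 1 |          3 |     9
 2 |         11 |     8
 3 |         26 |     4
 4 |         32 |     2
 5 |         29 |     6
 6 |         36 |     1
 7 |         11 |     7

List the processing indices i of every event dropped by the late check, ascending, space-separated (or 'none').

i=0 t=9 v=1: → [9,19),[0,10); WM=6
i=1 t=3 v=9: DROP (t<6-2); WM=6
i=2 t=11 v=8: → [9,19); WM=8
i=3 t=26 v=4: → [18,28); WM=23; [0,10) fires=1 [9,19) fires=2
i=4 t=32 v=2: → [27,37); WM=29; [18,28) fires=1
i=5 t=29 v=6: → [27,37); WM=29
i=6 t=36 v=1: → [36,46),[27,37); WM=33
i=7 t=11 v=7: DROP (t<33-2); WM=33

1 7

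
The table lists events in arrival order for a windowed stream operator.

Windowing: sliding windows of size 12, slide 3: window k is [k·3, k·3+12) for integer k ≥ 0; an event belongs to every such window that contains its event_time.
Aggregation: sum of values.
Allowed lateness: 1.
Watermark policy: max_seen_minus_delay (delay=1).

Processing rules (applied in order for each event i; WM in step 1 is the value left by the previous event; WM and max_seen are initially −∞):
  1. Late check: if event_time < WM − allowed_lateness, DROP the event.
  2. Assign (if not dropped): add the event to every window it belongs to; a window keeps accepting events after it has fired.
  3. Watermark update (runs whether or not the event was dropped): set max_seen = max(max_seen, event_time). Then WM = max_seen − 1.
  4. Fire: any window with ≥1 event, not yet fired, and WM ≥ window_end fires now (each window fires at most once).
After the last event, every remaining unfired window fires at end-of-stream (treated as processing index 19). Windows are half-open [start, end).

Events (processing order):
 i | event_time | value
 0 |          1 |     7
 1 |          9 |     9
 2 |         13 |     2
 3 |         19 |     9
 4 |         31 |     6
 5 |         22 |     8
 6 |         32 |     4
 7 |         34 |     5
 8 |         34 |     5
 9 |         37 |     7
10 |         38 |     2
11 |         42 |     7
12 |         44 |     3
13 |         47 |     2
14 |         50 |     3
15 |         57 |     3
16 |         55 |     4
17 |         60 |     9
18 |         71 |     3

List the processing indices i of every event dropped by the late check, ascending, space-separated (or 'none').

5

i=0 t=1 v=7: → [0,12); WM=0
i=1 t=9 v=9: → [9,21),[6,18),[3,15),[0,12); WM=8
i=2 t=13 v=2: → [12,24),[9,21),[6,18),[3,15); WM=12; [0,12) fires=16
i=3 t=19 v=9: → [18,30),[15,27),[12,24),[9,21); WM=18; [3,15) fires=11 [6,18) fires=11
i=4 t=31 v=6: → [30,42),[27,39),[24,36),[21,33); WM=30; [9,21) fires=20 [12,24) fires=11 [15,27) fires=9 [18,30) fires=9
i=5 t=22 v=8: DROP (t<30-1); WM=30
i=6 t=32 v=4: → [30,42),[27,39),[24,36),[21,33); WM=31
i=7 t=34 v=5: → [33,45),[30,42),[27,39),[24,36); WM=33; [21,33) fires=10
i=8 t=34 v=5: → [33,45),[30,42),[27,39),[24,36); WM=33
i=9 t=37 v=7: → [36,48),[33,45),[30,42),[27,39); WM=36; [24,36) fires=20
i=10 t=38 v=2: → [36,48),[33,45),[30,42),[27,39); WM=37
i=11 t=42 v=7: → [42,54),[39,51),[36,48),[33,45); WM=41; [27,39) fires=29
i=12 t=44 v=3: → [42,54),[39,51),[36,48),[33,45); WM=43; [30,42) fires=29
i=13 t=47 v=2: → [45,57),[42,54),[39,51),[36,48); WM=46; [33,45) fires=29
i=14 t=50 v=3: → [48,60),[45,57),[42,54),[39,51); WM=49; [36,48) fires=21
i=15 t=57 v=3: → [57,69),[54,66),[51,63),[48,60); WM=56; [39,51) fires=15 [42,54) fires=15
i=16 t=55 v=4: → [54,66),[51,63),[48,60),[45,57); WM=56
i=17 t=60 v=9: → [60,72),[57,69),[54,66),[51,63); WM=59; [45,57) fires=9
i=18 t=71 v=3: → [69,81),[66,78),[63,75),[60,72); WM=70; [48,60) fires=10 [51,63) fires=16 [54,66) fires=16 [57,69) fires=12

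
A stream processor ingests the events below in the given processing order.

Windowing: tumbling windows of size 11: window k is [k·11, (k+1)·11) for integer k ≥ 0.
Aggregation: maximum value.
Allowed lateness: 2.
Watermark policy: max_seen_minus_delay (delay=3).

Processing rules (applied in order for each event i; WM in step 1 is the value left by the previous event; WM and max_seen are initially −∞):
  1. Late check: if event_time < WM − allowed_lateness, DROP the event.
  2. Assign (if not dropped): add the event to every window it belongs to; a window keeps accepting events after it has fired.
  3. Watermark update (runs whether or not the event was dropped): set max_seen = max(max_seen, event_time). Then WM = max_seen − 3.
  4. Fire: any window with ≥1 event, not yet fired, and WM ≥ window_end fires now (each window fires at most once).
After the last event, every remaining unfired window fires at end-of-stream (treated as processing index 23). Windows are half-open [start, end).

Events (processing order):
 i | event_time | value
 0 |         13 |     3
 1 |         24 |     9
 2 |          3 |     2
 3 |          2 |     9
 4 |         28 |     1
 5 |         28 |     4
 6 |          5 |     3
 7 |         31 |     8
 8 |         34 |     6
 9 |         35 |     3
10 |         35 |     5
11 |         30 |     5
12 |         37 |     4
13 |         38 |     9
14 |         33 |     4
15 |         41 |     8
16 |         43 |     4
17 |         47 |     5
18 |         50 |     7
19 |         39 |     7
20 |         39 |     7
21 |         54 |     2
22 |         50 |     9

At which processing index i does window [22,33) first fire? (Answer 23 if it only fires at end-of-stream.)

i=0 t=13 v=3: → [11,22); WM=10
i=1 t=24 v=9: → [22,33); WM=21
i=2 t=3 v=2: DROP (t<21-2); WM=21
i=3 t=2 v=9: DROP (t<21-2); WM=21
i=4 t=28 v=1: → [22,33); WM=25; [11,22) fires=3
i=5 t=28 v=4: → [22,33); WM=25
i=6 t=5 v=3: DROP (t<25-2); WM=25
i=7 t=31 v=8: → [22,33); WM=28
i=8 t=34 v=6: → [33,44); WM=31
i=9 t=35 v=3: → [33,44); WM=32
i=10 t=35 v=5: → [33,44); WM=32
i=11 t=30 v=5: → [22,33); WM=32
i=12 t=37 v=4: → [33,44); WM=34; [22,33) fires=9
i=13 t=38 v=9: → [33,44); WM=35
i=14 t=33 v=4: → [33,44); WM=35
i=15 t=41 v=8: → [33,44); WM=38
i=16 t=43 v=4: → [33,44); WM=40
i=17 t=47 v=5: → [44,55); WM=44; [33,44) fires=9
i=18 t=50 v=7: → [44,55); WM=47
i=19 t=39 v=7: DROP (t<47-2); WM=47
i=20 t=39 v=7: DROP (t<47-2); WM=47
i=21 t=54 v=2: → [44,55); WM=51
i=22 t=50 v=9: → [44,55); WM=51

12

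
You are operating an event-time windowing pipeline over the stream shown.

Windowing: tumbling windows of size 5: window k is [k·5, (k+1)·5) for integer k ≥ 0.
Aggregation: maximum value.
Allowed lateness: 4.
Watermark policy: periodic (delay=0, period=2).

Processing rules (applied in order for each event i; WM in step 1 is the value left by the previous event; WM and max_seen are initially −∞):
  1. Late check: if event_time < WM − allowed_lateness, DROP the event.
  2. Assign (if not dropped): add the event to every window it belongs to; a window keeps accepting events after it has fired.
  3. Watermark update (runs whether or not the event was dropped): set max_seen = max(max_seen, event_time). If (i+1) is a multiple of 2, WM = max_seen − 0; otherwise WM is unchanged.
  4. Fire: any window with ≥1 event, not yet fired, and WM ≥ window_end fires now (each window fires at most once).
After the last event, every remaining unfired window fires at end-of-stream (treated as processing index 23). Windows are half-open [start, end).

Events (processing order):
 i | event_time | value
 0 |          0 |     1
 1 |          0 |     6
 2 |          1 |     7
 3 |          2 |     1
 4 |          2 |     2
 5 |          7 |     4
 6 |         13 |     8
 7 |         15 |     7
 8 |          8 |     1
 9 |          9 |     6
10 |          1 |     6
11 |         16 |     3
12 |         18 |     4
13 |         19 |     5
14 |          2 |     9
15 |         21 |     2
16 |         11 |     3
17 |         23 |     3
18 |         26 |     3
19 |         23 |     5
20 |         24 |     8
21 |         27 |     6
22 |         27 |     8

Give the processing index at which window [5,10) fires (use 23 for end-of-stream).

7

i=0 t=0 v=1: → [0,5); WM=−∞
i=1 t=0 v=6: → [0,5); WM=0
i=2 t=1 v=7: → [0,5); WM=0
i=3 t=2 v=1: → [0,5); WM=2
i=4 t=2 v=2: → [0,5); WM=2
i=5 t=7 v=4: → [5,10); WM=7; [0,5) fires=7
i=6 t=13 v=8: → [10,15); WM=7
i=7 t=15 v=7: → [15,20); WM=15; [5,10) fires=4 [10,15) fires=8
i=8 t=8 v=1: DROP (t<15-4); WM=15
i=9 t=9 v=6: DROP (t<15-4); WM=15
i=10 t=1 v=6: DROP (t<15-4); WM=15
i=11 t=16 v=3: → [15,20); WM=16
i=12 t=18 v=4: → [15,20); WM=16
i=13 t=19 v=5: → [15,20); WM=19
i=14 t=2 v=9: DROP (t<19-4); WM=19
i=15 t=21 v=2: → [20,25); WM=21; [15,20) fires=7
i=16 t=11 v=3: DROP (t<21-4); WM=21
i=17 t=23 v=3: → [20,25); WM=23
i=18 t=26 v=3: → [25,30); WM=23
i=19 t=23 v=5: → [20,25); WM=26; [20,25) fires=5
i=20 t=24 v=8: → [20,25); WM=26
i=21 t=27 v=6: → [25,30); WM=27
i=22 t=27 v=8: → [25,30); WM=27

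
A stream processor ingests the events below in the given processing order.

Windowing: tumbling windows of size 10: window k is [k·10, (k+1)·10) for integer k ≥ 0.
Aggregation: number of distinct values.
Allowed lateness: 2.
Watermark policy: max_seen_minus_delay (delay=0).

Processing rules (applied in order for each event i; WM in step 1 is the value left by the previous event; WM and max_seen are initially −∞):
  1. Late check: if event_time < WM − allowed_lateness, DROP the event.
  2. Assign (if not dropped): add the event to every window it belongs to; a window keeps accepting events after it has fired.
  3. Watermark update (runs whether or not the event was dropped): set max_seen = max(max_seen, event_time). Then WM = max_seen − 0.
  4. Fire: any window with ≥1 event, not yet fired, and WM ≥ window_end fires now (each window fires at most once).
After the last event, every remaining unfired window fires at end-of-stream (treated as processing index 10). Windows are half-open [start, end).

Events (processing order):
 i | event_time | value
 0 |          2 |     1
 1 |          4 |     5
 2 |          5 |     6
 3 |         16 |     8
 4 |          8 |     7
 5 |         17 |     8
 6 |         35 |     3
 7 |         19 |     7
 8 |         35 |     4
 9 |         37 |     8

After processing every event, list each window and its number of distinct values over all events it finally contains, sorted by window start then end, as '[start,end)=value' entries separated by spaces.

[0,10)=3 [10,20)=1 [30,40)=3

i=0 t=2 v=1: → [0,10); WM=2
i=1 t=4 v=5: → [0,10); WM=4
i=2 t=5 v=6: → [0,10); WM=5
i=3 t=16 v=8: → [10,20); WM=16; [0,10) fires=3
i=4 t=8 v=7: DROP (t<16-2); WM=16
i=5 t=17 v=8: → [10,20); WM=17
i=6 t=35 v=3: → [30,40); WM=35; [10,20) fires=1
i=7 t=19 v=7: DROP (t<35-2); WM=35
i=8 t=35 v=4: → [30,40); WM=35
i=9 t=37 v=8: → [30,40); WM=37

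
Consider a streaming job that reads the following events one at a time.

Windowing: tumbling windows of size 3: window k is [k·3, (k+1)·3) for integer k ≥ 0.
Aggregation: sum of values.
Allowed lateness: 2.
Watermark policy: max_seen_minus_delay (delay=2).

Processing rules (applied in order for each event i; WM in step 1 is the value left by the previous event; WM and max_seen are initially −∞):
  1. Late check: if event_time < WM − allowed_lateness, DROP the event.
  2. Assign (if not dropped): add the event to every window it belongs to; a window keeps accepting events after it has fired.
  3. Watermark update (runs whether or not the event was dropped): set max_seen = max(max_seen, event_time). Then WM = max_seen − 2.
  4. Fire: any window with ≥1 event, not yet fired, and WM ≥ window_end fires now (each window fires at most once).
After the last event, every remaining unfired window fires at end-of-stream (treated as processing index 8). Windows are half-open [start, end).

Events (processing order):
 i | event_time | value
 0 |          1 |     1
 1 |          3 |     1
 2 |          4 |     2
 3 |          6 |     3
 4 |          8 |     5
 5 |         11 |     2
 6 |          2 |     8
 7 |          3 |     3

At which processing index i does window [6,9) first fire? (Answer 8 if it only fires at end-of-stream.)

i=0 t=1 v=1: → [0,3); WM=-1
i=1 t=3 v=1: → [3,6); WM=1
i=2 t=4 v=2: → [3,6); WM=2
i=3 t=6 v=3: → [6,9); WM=4; [0,3) fires=1
i=4 t=8 v=5: → [6,9); WM=6; [3,6) fires=3
i=5 t=11 v=2: → [9,12); WM=9; [6,9) fires=8
i=6 t=2 v=8: DROP (t<9-2); WM=9
i=7 t=3 v=3: DROP (t<9-2); WM=9

5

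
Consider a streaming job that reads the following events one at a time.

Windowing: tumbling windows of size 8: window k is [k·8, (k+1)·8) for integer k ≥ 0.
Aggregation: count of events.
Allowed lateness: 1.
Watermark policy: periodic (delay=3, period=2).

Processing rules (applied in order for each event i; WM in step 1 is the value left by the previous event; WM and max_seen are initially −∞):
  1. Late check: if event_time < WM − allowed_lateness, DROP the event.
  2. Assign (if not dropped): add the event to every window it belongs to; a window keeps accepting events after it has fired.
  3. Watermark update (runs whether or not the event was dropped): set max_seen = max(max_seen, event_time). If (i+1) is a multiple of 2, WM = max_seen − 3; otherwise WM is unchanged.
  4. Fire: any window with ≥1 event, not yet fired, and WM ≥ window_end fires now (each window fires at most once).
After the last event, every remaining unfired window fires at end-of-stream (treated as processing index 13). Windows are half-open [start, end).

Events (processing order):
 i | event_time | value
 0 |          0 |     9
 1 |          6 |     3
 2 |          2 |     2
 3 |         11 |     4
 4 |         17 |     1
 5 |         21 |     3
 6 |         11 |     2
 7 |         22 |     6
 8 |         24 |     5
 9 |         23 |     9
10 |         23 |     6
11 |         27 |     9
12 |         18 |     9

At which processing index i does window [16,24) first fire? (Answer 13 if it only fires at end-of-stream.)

i=0 t=0 v=9: → [0,8); WM=−∞
i=1 t=6 v=3: → [0,8); WM=3
i=2 t=2 v=2: → [0,8); WM=3
i=3 t=11 v=4: → [8,16); WM=8; [0,8) fires=3
i=4 t=17 v=1: → [16,24); WM=8
i=5 t=21 v=3: → [16,24); WM=18; [8,16) fires=1
i=6 t=11 v=2: DROP (t<18-1); WM=18
i=7 t=22 v=6: → [16,24); WM=19
i=8 t=24 v=5: → [24,32); WM=19
i=9 t=23 v=9: → [16,24); WM=21
i=10 t=23 v=6: → [16,24); WM=21
i=11 t=27 v=9: → [24,32); WM=24; [16,24) fires=5
i=12 t=18 v=9: DROP (t<24-1); WM=24

11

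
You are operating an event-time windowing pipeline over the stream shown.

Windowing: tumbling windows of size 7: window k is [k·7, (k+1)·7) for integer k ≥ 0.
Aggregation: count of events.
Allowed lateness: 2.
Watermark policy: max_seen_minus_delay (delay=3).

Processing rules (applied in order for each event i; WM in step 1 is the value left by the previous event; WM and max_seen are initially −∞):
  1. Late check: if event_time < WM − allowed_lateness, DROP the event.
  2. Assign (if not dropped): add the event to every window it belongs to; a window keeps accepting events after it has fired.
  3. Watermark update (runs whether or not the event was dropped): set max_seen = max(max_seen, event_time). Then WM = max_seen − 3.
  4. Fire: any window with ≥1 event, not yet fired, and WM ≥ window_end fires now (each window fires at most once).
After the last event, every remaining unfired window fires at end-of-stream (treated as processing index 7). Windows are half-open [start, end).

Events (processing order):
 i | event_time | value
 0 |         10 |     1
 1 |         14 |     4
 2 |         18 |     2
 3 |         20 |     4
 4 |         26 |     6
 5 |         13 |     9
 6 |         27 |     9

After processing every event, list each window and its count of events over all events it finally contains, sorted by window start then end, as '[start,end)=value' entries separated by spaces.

i=0 t=10 v=1: → [7,14); WM=7
i=1 t=14 v=4: → [14,21); WM=11
i=2 t=18 v=2: → [14,21); WM=15; [7,14) fires=1
i=3 t=20 v=4: → [14,21); WM=17
i=4 t=26 v=6: → [21,28); WM=23; [14,21) fires=3
i=5 t=13 v=9: DROP (t<23-2); WM=23
i=6 t=27 v=9: → [21,28); WM=24

[7,14)=1 [14,21)=3 [21,28)=2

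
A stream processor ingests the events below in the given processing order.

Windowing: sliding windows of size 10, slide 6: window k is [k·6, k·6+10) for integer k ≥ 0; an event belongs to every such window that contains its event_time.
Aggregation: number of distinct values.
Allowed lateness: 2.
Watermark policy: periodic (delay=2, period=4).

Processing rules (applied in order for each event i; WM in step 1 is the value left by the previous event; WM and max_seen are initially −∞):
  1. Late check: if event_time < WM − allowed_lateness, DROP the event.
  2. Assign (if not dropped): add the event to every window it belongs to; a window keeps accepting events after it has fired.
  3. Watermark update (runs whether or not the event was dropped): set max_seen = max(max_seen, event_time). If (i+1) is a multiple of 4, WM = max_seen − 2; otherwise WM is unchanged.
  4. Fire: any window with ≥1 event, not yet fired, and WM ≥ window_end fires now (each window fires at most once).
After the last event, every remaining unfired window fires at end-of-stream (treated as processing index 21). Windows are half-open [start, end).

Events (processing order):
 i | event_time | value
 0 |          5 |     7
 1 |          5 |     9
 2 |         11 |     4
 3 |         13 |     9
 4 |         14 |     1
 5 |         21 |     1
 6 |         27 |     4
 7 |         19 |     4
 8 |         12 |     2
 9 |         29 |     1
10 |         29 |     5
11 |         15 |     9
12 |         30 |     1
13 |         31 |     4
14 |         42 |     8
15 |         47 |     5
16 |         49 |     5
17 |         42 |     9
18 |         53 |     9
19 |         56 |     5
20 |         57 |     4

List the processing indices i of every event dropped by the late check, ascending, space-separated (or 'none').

8 11 17

i=0 t=5 v=7: → [0,10); WM=−∞
i=1 t=5 v=9: → [0,10); WM=−∞
i=2 t=11 v=4: → [6,16); WM=−∞
i=3 t=13 v=9: → [12,22),[6,16); WM=11; [0,10) fires=2
i=4 t=14 v=1: → [12,22),[6,16); WM=11
i=5 t=21 v=1: → [18,28),[12,22); WM=11
i=6 t=27 v=4: → [24,34),[18,28); WM=11
i=7 t=19 v=4: → [18,28),[12,22); WM=25; [6,16) fires=3 [12,22) fires=3
i=8 t=12 v=2: DROP (t<25-2); WM=25
i=9 t=29 v=1: → [24,34); WM=25
i=10 t=29 v=5: → [24,34); WM=25
i=11 t=15 v=9: DROP (t<25-2); WM=27
i=12 t=30 v=1: → [30,40),[24,34); WM=27
i=13 t=31 v=4: → [30,40),[24,34); WM=27
i=14 t=42 v=8: → [42,52),[36,46); WM=27
i=15 t=47 v=5: → [42,52); WM=45; [18,28) fires=2 [24,34) fires=3 [30,40) fires=2
i=16 t=49 v=5: → [48,58),[42,52); WM=45
i=17 t=42 v=9: DROP (t<45-2); WM=45
i=18 t=53 v=9: → [48,58); WM=45
i=19 t=56 v=5: → [54,64),[48,58); WM=54; [36,46) fires=1 [42,52) fires=2
i=20 t=57 v=4: → [54,64),[48,58); WM=54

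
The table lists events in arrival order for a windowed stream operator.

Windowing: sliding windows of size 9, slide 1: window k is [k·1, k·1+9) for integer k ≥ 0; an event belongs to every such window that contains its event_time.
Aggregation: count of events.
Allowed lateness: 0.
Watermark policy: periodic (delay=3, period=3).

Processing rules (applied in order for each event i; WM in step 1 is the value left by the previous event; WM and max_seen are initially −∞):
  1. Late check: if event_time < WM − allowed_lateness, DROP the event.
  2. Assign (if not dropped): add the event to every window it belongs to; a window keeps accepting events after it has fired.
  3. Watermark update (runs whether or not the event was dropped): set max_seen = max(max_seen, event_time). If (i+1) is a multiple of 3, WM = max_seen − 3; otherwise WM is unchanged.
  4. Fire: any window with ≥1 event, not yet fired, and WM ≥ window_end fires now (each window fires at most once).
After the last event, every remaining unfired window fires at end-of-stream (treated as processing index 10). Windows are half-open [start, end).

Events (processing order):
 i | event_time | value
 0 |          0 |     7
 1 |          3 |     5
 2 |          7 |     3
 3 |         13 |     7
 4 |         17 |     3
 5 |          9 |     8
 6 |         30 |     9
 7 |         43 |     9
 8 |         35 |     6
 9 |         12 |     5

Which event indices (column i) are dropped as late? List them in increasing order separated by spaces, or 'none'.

9

i=0 t=0 v=7: → [0,9); WM=−∞
i=1 t=3 v=5: → [3,12),[2,11),[1,10),[0,9); WM=−∞
i=2 t=7 v=3: → [7,16),[6,15),[5,14),[4,13),[3,12),[2,11),[1,10),[0,9); WM=4
i=3 t=13 v=7: → [13,22),[12,21),[11,20),[10,19),[9,18),[8,17),[7,16),[6,15),[5,14); WM=4
i=4 t=17 v=3: → [17,26),[16,25),[15,24),[14,23),[13,22),[12,21),[11,20),[10,19),[9,18); WM=4
i=5 t=9 v=8: → [9,18),[8,17),[7,16),[6,15),[5,14),[4,13),[3,12),[2,11),[1,10); WM=14; [0,9) fires=3 [1,10) fires=3 [2,11) fires=3 [3,12) fires=3 [4,13) fires=2 [5,14) fires=3
i=6 t=30 v=9: → [30,39),[29,38),[28,37),[27,36),[26,35),[25,34),[24,33),[23,32),[22,31); WM=14
i=7 t=43 v=9: → [43,52),[42,51),[41,50),[40,49),[39,48),[38,47),[37,46),[36,45),[35,44); WM=14
i=8 t=35 v=6: → [35,44),[34,43),[33,42),[32,41),[31,40),[30,39),[29,38),[28,37),[27,36); WM=40; [6,15) fires=3 [7,16) fires=3 [8,17) fires=2 [9,18) fires=3 [10,19) fires=2 [11,20) fires=2 [12,21) fires=2 [13,22) fires=2 [14,23) fires=1 [15,24) fires=1 [16,25) fires=1 [17,26) fires=1 [22,31) fires=1 [23,32) fires=1 [24,33) fires=1 [25,34) fires=1 [26,35) fires=1 [27,36) fires=2 [28,37) fires=2 [29,38) fires=2 [30,39) fires=2 [31,40) fires=1
i=9 t=12 v=5: DROP (t<40-0); WM=40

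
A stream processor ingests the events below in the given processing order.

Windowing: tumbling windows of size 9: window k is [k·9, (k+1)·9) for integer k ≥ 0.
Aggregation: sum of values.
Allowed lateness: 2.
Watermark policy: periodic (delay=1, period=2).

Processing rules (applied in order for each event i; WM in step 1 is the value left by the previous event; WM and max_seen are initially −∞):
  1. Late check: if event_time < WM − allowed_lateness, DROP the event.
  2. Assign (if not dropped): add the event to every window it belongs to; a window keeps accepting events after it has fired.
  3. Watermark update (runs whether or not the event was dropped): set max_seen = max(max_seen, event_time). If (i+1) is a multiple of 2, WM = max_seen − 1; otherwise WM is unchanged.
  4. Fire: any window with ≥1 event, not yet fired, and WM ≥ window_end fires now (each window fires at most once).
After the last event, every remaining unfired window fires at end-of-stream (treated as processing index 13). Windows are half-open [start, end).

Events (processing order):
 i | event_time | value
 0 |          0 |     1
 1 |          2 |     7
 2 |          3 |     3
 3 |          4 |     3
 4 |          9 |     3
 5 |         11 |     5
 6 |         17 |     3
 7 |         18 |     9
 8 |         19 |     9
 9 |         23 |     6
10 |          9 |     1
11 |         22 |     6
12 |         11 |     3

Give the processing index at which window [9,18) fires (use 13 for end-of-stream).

i=0 t=0 v=1: → [0,9); WM=−∞
i=1 t=2 v=7: → [0,9); WM=1
i=2 t=3 v=3: → [0,9); WM=1
i=3 t=4 v=3: → [0,9); WM=3
i=4 t=9 v=3: → [9,18); WM=3
i=5 t=11 v=5: → [9,18); WM=10; [0,9) fires=14
i=6 t=17 v=3: → [9,18); WM=10
i=7 t=18 v=9: → [18,27); WM=17
i=8 t=19 v=9: → [18,27); WM=17
i=9 t=23 v=6: → [18,27); WM=22; [9,18) fires=11
i=10 t=9 v=1: DROP (t<22-2); WM=22
i=11 t=22 v=6: → [18,27); WM=22
i=12 t=11 v=3: DROP (t<22-2); WM=22

9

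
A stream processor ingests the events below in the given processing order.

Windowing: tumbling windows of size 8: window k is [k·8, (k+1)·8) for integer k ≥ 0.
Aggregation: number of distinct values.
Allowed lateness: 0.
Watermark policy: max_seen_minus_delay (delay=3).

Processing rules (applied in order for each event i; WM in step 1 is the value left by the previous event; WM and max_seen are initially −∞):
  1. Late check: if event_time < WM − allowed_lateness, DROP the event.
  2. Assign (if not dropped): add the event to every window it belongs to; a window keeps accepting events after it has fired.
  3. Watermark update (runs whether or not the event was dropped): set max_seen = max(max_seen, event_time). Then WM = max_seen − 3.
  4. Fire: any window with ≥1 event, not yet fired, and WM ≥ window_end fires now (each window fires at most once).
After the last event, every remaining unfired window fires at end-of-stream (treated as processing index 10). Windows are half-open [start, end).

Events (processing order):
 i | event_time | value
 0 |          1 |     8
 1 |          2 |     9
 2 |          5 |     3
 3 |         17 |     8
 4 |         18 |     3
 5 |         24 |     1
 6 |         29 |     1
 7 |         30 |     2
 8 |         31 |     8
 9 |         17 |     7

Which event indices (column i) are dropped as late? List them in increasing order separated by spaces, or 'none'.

i=0 t=1 v=8: → [0,8); WM=-2
i=1 t=2 v=9: → [0,8); WM=-1
i=2 t=5 v=3: → [0,8); WM=2
i=3 t=17 v=8: → [16,24); WM=14; [0,8) fires=3
i=4 t=18 v=3: → [16,24); WM=15
i=5 t=24 v=1: → [24,32); WM=21
i=6 t=29 v=1: → [24,32); WM=26; [16,24) fires=2
i=7 t=30 v=2: → [24,32); WM=27
i=8 t=31 v=8: → [24,32); WM=28
i=9 t=17 v=7: DROP (t<28-0); WM=28

9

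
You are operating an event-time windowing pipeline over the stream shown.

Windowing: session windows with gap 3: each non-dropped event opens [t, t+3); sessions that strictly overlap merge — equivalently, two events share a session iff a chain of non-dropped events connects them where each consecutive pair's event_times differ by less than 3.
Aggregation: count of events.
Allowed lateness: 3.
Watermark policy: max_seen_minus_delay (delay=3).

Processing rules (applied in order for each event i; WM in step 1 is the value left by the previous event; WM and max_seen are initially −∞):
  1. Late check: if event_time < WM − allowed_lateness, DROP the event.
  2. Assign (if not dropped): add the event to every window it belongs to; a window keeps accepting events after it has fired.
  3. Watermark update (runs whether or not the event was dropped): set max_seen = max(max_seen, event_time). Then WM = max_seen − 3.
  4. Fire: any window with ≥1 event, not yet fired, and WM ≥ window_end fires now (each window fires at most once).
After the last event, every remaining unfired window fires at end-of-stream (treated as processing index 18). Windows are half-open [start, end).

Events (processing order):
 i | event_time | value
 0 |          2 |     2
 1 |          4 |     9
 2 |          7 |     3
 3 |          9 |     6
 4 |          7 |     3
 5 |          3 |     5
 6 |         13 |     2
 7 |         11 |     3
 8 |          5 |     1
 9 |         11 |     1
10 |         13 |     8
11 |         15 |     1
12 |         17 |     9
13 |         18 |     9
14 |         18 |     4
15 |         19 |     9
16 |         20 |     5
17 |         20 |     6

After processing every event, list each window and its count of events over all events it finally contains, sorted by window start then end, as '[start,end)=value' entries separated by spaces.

i=0 t=2 v=2: → [2,5); WM=-1
i=1 t=4 v=9: → [2,7); WM=1
i=2 t=7 v=3: → [7,10); WM=4
i=3 t=9 v=6: → [7,12); WM=6
i=4 t=7 v=3: → [7,12); WM=6
i=5 t=3 v=5: → [2,7); WM=6
i=6 t=13 v=2: → [13,16); WM=10
i=7 t=11 v=3: → [7,16); WM=10
i=8 t=5 v=1: DROP (t<10-3); WM=10
i=9 t=11 v=1: → [7,16); WM=10
i=10 t=13 v=8: → [7,16); WM=10
i=11 t=15 v=1: → [7,18); WM=12
i=12 t=17 v=9: → [7,20); WM=14
i=13 t=18 v=9: → [7,21); WM=15
i=14 t=18 v=4: → [7,21); WM=15
i=15 t=19 v=9: → [7,22); WM=16
i=16 t=20 v=5: → [7,23); WM=17
i=17 t=20 v=6: → [7,23); WM=17

[2,7)=3 [7,23)=14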